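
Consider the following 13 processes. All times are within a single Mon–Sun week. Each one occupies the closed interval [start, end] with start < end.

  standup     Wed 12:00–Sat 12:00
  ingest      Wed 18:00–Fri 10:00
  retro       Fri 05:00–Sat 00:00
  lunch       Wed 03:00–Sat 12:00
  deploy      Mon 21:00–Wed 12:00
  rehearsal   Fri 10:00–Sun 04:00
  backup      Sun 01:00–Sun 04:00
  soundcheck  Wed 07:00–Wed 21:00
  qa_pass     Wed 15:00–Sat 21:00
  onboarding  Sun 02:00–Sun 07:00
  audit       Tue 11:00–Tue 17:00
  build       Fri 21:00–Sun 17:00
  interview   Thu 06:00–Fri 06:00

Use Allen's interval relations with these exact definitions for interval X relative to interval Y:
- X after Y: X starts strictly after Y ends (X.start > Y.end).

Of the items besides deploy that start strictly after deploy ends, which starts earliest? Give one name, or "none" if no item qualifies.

qa_pass

Target deploy = [Mon 21:00, Wed 12:00].
audit [Tue 11:00, Tue 17:00] → during → excluded.
backup [Sun 01:00, Sun 04:00] → after → candidate.
build [Fri 21:00, Sun 17:00] → after → candidate.
ingest [Wed 18:00, Fri 10:00] → after → candidate.
interview [Thu 06:00, Fri 06:00] → after → candidate.
lunch [Wed 03:00, Sat 12:00] → overlapped-by → excluded.
onboarding [Sun 02:00, Sun 07:00] → after → candidate.
qa_pass [Wed 15:00, Sat 21:00] → after → candidate.
rehearsal [Fri 10:00, Sun 04:00] → after → candidate.
retro [Fri 05:00, Sat 00:00] → after → candidate.
soundcheck [Wed 07:00, Wed 21:00] → overlapped-by → excluded.
standup [Wed 12:00, Sat 12:00] → met-by → excluded.
Among candidates, earliest start is Wed 15:00 → qa_pass.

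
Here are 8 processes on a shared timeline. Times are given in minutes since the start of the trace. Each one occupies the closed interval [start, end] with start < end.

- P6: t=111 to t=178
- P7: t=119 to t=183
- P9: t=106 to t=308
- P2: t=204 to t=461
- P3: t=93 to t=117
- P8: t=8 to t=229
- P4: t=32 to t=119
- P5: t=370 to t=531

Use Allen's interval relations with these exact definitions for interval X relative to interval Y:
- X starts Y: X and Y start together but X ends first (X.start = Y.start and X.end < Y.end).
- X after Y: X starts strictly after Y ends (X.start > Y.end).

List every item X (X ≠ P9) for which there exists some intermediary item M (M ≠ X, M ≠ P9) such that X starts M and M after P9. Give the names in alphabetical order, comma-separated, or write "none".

none

Target P9 = [t=106, t=308].
Intermediaries M with M after P9: P5.
Via P5 — items with X starts P5: none.
Union: none.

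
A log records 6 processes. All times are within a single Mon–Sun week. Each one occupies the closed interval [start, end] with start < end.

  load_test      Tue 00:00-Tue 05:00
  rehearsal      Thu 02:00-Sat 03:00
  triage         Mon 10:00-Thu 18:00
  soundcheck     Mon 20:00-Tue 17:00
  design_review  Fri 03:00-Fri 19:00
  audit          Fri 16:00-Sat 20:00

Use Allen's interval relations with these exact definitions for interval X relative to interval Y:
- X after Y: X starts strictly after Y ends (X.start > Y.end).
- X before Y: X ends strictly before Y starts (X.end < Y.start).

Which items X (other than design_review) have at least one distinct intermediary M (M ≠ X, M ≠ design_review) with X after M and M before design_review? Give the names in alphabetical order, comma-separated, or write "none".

Target design_review = [Fri 03:00, Fri 19:00].
Intermediaries M with M before design_review: load_test, soundcheck, triage.
Via load_test — items with X after load_test: audit, rehearsal.
Via soundcheck — items with X after soundcheck: audit, rehearsal.
Via triage — items with X after triage: audit.
Union: audit, rehearsal.

audit, rehearsal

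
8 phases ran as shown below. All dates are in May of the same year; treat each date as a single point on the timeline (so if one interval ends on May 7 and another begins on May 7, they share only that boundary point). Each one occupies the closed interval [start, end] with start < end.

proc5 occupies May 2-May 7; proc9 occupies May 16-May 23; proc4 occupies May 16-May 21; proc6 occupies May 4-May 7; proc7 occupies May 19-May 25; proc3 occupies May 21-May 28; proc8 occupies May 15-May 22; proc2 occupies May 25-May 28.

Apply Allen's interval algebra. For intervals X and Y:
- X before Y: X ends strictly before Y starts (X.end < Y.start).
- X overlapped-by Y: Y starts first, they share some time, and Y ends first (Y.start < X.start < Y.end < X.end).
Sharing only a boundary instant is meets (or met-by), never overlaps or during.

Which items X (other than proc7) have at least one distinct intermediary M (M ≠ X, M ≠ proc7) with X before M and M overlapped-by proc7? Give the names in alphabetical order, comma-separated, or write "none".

proc5, proc6

Target proc7 = [May 19, May 25].
Intermediaries M with M overlapped-by proc7: proc3.
Via proc3 — items with X before proc3: proc5, proc6.
Union: proc5, proc6.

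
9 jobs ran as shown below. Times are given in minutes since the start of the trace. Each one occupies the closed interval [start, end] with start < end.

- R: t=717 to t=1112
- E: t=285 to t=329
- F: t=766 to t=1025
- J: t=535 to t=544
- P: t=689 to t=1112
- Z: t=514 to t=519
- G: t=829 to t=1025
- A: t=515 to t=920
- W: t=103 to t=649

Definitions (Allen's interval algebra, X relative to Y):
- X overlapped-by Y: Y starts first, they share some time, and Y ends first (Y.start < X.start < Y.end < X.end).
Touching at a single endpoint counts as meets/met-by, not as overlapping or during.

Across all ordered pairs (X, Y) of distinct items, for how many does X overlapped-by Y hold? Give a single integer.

Checking all 72 ordered pairs for relation 'overlapped-by'; matching pairs in alphabetical order:
(A, W): A overlapped-by W ✓
(A, Z): A overlapped-by Z ✓
(F, A): F overlapped-by A ✓
(G, A): G overlapped-by A ✓
(P, A): P overlapped-by A ✓
(R, A): R overlapped-by A ✓
Count: 6.

6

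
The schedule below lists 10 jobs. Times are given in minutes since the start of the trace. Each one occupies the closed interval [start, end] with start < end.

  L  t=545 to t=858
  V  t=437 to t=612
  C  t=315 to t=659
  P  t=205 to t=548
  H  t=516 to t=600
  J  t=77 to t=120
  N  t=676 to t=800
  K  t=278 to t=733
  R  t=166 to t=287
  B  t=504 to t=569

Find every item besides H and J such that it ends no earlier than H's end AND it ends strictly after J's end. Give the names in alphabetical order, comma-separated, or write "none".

Conditions: its end is no earlier than H's end (X.end >= t=600) AND its end is strictly after J's end (X.end > t=120).
B: end t=569 >= t=600? ✗; end t=569 > t=120? ✓ → no.
C: end t=659 >= t=600? ✓; end t=659 > t=120? ✓ → yes.
K: end t=733 >= t=600? ✓; end t=733 > t=120? ✓ → yes.
L: end t=858 >= t=600? ✓; end t=858 > t=120? ✓ → yes.
N: end t=800 >= t=600? ✓; end t=800 > t=120? ✓ → yes.
P: end t=548 >= t=600? ✗; end t=548 > t=120? ✓ → no.
R: end t=287 >= t=600? ✗; end t=287 > t=120? ✓ → no.
V: end t=612 >= t=600? ✓; end t=612 > t=120? ✓ → yes.
Result: C, K, L, N, V.

C, K, L, N, V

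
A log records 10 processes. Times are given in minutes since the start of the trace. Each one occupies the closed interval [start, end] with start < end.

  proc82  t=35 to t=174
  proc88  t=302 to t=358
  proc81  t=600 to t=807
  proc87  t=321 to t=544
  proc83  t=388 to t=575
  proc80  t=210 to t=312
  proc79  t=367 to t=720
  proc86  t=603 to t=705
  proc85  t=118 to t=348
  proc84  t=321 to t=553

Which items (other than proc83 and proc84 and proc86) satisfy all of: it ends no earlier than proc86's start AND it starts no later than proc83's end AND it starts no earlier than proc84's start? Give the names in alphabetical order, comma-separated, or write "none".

proc79

Conditions: its end is no earlier than proc86's start (X.end >= t=603) AND its start is no later than proc83's end (X.start <= t=575) AND its start is no earlier than proc84's start (X.start >= t=321).
proc79: end t=720 >= t=603? ✓; start t=367 <= t=575? ✓; start t=367 >= t=321? ✓ → yes.
proc80: end t=312 >= t=603? ✗; start t=210 <= t=575? ✓; start t=210 >= t=321? ✗ → no.
proc81: end t=807 >= t=603? ✓; start t=600 <= t=575? ✗; start t=600 >= t=321? ✓ → no.
proc82: end t=174 >= t=603? ✗; start t=35 <= t=575? ✓; start t=35 >= t=321? ✗ → no.
proc85: end t=348 >= t=603? ✗; start t=118 <= t=575? ✓; start t=118 >= t=321? ✗ → no.
proc87: end t=544 >= t=603? ✗; start t=321 <= t=575? ✓; start t=321 >= t=321? ✓ → no.
proc88: end t=358 >= t=603? ✗; start t=302 <= t=575? ✓; start t=302 >= t=321? ✗ → no.
Result: proc79.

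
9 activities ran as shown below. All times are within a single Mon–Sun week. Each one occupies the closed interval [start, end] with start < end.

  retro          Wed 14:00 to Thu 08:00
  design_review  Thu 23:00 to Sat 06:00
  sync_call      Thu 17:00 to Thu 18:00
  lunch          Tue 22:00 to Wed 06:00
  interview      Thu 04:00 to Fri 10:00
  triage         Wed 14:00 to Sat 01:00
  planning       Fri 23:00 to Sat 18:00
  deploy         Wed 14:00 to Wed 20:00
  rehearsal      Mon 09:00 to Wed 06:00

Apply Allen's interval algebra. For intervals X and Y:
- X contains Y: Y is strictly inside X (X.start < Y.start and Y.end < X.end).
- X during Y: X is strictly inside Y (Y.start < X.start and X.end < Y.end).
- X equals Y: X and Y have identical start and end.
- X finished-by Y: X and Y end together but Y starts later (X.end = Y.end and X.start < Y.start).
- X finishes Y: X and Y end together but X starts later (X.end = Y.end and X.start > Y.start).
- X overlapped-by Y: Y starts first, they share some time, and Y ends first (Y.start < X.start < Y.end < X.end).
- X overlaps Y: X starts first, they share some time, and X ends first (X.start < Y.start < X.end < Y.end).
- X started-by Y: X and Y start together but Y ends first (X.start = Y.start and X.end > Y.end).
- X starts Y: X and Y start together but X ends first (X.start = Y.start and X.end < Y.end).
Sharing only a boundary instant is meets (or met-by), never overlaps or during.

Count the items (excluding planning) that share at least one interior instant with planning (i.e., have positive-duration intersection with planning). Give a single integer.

Target planning = [Fri 23:00, Sat 18:00].
deploy [Wed 14:00, Wed 20:00] → before → no.
design_review [Thu 23:00, Sat 06:00] → overlaps → counts.
interview [Thu 04:00, Fri 10:00] → before → no.
lunch [Tue 22:00, Wed 06:00] → before → no.
rehearsal [Mon 09:00, Wed 06:00] → before → no.
retro [Wed 14:00, Thu 08:00] → before → no.
sync_call [Thu 17:00, Thu 18:00] → before → no.
triage [Wed 14:00, Sat 01:00] → overlaps → counts.
Total: 2.

2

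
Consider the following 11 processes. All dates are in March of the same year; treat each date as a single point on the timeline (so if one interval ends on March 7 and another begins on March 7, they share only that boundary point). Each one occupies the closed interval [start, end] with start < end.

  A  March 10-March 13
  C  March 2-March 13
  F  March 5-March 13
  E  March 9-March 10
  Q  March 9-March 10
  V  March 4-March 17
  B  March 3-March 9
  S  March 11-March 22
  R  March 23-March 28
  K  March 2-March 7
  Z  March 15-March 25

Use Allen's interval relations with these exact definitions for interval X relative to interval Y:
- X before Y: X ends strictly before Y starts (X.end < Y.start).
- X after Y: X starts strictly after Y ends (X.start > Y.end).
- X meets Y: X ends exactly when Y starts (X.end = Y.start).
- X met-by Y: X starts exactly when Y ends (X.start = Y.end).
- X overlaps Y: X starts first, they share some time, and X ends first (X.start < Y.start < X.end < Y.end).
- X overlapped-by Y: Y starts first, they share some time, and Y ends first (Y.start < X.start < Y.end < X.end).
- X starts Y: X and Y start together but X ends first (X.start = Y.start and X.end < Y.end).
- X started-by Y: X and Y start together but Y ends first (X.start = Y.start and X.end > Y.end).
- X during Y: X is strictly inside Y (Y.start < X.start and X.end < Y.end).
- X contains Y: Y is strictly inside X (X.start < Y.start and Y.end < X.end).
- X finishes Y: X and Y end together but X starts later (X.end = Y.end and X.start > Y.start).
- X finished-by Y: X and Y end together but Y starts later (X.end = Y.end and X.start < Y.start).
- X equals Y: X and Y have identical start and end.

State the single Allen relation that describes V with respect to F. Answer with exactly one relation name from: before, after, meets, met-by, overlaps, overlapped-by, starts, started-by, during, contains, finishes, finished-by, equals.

V = [March 4, March 17]; F = [March 5, March 13].
Compare endpoints: V.start < F.start, V.start < F.end, V.end > F.start, V.end > F.end.
That pattern is 'contains'.

contains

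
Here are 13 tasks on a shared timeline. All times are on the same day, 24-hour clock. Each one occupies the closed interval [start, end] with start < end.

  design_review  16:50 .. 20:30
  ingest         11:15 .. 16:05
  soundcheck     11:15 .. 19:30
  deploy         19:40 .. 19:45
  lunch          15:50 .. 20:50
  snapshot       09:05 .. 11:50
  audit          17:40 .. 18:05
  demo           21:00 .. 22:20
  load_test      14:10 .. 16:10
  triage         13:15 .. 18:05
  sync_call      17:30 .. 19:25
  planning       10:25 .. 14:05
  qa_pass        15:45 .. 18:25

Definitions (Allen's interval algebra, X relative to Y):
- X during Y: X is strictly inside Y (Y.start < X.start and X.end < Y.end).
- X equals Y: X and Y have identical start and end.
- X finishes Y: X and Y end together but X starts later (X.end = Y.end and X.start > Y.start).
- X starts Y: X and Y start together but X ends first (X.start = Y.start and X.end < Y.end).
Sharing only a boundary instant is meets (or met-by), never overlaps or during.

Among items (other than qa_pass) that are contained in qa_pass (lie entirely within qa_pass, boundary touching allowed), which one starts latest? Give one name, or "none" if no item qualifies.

Target qa_pass = [15:45, 18:25].
audit [17:40, 18:05] → during → candidate.
demo [21:00, 22:20] → after → excluded.
deploy [19:40, 19:45] → after → excluded.
design_review [16:50, 20:30] → overlapped-by → excluded.
ingest [11:15, 16:05] → overlaps → excluded.
load_test [14:10, 16:10] → overlaps → excluded.
lunch [15:50, 20:50] → overlapped-by → excluded.
planning [10:25, 14:05] → before → excluded.
snapshot [09:05, 11:50] → before → excluded.
soundcheck [11:15, 19:30] → contains → excluded.
sync_call [17:30, 19:25] → overlapped-by → excluded.
triage [13:15, 18:05] → overlaps → excluded.
Among candidates, latest start is 17:40 → audit.

audit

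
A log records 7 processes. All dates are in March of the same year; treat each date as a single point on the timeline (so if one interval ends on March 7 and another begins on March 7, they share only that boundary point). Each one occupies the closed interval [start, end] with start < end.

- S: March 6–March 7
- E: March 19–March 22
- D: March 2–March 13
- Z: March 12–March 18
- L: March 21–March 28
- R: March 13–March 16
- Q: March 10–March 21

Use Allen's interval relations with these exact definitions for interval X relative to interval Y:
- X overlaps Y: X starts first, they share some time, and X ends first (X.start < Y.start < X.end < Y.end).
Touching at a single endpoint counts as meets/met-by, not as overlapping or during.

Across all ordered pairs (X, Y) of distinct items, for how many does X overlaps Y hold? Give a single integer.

4

Checking all 42 ordered pairs for relation 'overlaps'; matching pairs in alphabetical order:
(D, Q): D overlaps Q ✓
(D, Z): D overlaps Z ✓
(E, L): E overlaps L ✓
(Q, E): Q overlaps E ✓
Count: 4.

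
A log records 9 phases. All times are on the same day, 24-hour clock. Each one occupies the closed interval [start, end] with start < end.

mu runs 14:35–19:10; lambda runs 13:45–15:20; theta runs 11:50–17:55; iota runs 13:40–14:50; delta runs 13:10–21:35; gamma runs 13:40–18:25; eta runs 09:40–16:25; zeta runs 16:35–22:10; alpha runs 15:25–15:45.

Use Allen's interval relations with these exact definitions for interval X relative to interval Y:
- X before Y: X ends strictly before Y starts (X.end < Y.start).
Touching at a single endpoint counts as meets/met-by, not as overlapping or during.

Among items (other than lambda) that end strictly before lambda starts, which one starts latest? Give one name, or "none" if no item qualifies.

none

Target lambda = [13:45, 15:20].
alpha [15:25, 15:45] → after → excluded.
delta [13:10, 21:35] → contains → excluded.
eta [09:40, 16:25] → contains → excluded.
gamma [13:40, 18:25] → contains → excluded.
iota [13:40, 14:50] → overlaps → excluded.
mu [14:35, 19:10] → overlapped-by → excluded.
theta [11:50, 17:55] → contains → excluded.
zeta [16:35, 22:10] → after → excluded.
No candidates → none.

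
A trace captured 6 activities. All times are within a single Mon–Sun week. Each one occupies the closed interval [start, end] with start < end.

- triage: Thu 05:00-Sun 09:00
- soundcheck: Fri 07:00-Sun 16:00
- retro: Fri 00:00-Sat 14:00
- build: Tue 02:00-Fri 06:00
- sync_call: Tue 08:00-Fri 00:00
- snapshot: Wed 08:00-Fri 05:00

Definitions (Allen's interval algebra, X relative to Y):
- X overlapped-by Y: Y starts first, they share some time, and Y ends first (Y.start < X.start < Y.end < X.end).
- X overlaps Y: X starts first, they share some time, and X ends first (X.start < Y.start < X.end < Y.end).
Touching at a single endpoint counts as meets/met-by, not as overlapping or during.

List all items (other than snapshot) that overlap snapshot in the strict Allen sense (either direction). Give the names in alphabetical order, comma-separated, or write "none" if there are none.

retro, sync_call, triage

Target snapshot = [Wed 08:00, Fri 05:00].
build [Tue 02:00, Fri 06:00] → contains → no.
retro [Fri 00:00, Sat 14:00] → overlapped-by → yes.
soundcheck [Fri 07:00, Sun 16:00] → after → no.
sync_call [Tue 08:00, Fri 00:00] → overlaps → yes.
triage [Thu 05:00, Sun 09:00] → overlapped-by → yes.
Result: retro, sync_call, triage.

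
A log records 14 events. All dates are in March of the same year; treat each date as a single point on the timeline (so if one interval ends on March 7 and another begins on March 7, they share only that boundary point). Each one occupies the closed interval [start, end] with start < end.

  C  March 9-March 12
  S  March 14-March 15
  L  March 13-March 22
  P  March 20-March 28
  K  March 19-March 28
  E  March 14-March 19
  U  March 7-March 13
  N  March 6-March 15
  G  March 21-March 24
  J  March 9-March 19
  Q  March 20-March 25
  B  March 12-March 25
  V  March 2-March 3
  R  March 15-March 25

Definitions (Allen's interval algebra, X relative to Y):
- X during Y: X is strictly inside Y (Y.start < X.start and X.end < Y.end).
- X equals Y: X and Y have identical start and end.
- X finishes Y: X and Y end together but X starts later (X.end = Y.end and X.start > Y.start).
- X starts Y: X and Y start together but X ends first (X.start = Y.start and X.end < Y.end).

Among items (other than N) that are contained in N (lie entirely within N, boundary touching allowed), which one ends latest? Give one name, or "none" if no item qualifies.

Target N = [March 6, March 15].
B [March 12, March 25] → overlapped-by → excluded.
C [March 9, March 12] → during → candidate.
E [March 14, March 19] → overlapped-by → excluded.
G [March 21, March 24] → after → excluded.
J [March 9, March 19] → overlapped-by → excluded.
K [March 19, March 28] → after → excluded.
L [March 13, March 22] → overlapped-by → excluded.
P [March 20, March 28] → after → excluded.
Q [March 20, March 25] → after → excluded.
R [March 15, March 25] → met-by → excluded.
S [March 14, March 15] → finishes → candidate.
U [March 7, March 13] → during → candidate.
V [March 2, March 3] → before → excluded.
Among candidates, latest end is March 15 → S.

S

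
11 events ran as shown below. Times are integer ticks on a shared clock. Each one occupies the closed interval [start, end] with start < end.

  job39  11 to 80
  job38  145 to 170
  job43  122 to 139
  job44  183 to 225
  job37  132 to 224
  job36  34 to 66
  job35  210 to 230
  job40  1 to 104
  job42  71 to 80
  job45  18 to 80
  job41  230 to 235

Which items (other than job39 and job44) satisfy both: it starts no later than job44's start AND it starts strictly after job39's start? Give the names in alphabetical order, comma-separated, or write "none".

job36, job37, job38, job42, job43, job45

Conditions: its start is no later than job44's start (X.start <= 183) AND its start is strictly after job39's start (X.start > 11).
job35: start 210 <= 183? ✗; start 210 > 11? ✓ → no.
job36: start 34 <= 183? ✓; start 34 > 11? ✓ → yes.
job37: start 132 <= 183? ✓; start 132 > 11? ✓ → yes.
job38: start 145 <= 183? ✓; start 145 > 11? ✓ → yes.
job40: start 1 <= 183? ✓; start 1 > 11? ✗ → no.
job41: start 230 <= 183? ✗; start 230 > 11? ✓ → no.
job42: start 71 <= 183? ✓; start 71 > 11? ✓ → yes.
job43: start 122 <= 183? ✓; start 122 > 11? ✓ → yes.
job45: start 18 <= 183? ✓; start 18 > 11? ✓ → yes.
Result: job36, job37, job38, job42, job43, job45.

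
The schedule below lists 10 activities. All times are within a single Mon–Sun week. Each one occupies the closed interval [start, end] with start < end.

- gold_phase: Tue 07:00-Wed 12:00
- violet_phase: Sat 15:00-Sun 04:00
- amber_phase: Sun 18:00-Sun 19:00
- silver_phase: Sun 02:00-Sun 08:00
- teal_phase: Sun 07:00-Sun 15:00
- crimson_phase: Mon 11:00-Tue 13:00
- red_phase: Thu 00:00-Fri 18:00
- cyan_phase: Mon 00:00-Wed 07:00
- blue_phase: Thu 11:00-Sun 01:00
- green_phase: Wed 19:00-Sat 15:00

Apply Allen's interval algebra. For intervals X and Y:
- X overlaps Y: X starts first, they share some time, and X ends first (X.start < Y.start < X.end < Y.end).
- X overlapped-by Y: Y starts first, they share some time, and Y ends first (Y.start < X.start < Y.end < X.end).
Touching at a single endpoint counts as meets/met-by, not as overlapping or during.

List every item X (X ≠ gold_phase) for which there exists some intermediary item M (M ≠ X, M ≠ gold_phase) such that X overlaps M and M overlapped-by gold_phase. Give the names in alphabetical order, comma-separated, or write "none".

Target gold_phase = [Tue 07:00, Wed 12:00].
Intermediaries M with M overlapped-by gold_phase: none.
Union: none.

none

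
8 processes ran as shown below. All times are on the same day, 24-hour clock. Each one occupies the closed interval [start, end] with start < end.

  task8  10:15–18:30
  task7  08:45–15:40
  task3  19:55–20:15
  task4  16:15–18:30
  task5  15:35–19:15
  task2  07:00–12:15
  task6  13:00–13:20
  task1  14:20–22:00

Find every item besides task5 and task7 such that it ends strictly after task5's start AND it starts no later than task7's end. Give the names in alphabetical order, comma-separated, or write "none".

task1, task8

Conditions: its end is strictly after task5's start (X.end > 15:35) AND its start is no later than task7's end (X.start <= 15:40).
task1: end 22:00 > 15:35? ✓; start 14:20 <= 15:40? ✓ → yes.
task2: end 12:15 > 15:35? ✗; start 07:00 <= 15:40? ✓ → no.
task3: end 20:15 > 15:35? ✓; start 19:55 <= 15:40? ✗ → no.
task4: end 18:30 > 15:35? ✓; start 16:15 <= 15:40? ✗ → no.
task6: end 13:20 > 15:35? ✗; start 13:00 <= 15:40? ✓ → no.
task8: end 18:30 > 15:35? ✓; start 10:15 <= 15:40? ✓ → yes.
Result: task1, task8.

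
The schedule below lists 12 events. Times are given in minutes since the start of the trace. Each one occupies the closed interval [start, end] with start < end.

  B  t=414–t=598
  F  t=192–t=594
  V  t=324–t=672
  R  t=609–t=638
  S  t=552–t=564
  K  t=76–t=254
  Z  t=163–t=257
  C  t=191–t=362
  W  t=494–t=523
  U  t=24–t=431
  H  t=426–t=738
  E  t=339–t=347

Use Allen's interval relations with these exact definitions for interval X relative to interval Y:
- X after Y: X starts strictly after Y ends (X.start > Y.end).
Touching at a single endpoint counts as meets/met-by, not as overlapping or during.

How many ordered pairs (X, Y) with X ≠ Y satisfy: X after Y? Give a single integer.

32

Checking all 132 ordered pairs for relation 'after'; matching pairs in alphabetical order:
(B, C): B after C ✓
(B, E): B after E ✓
(B, K): B after K ✓
(B, Z): B after Z ✓
(E, K): E after K ✓
(E, Z): E after Z ✓
(H, C): H after C ✓
(H, E): H after E ✓
(H, K): H after K ✓
(H, Z): H after Z ✓
(R, B): R after B ✓
(R, C): R after C ✓
(R, E): R after E ✓
(R, F): R after F ✓
(R, K): R after K ✓
(R, S): R after S ✓
(R, U): R after U ✓
(R, W): R after W ✓
(R, Z): R after Z ✓
(S, C): S after C ✓
(S, E): S after E ✓
(S, K): S after K ✓
(S, U): S after U ✓
(S, W): S after W ✓
... plus 8 further pairs not listed.
Count: 32.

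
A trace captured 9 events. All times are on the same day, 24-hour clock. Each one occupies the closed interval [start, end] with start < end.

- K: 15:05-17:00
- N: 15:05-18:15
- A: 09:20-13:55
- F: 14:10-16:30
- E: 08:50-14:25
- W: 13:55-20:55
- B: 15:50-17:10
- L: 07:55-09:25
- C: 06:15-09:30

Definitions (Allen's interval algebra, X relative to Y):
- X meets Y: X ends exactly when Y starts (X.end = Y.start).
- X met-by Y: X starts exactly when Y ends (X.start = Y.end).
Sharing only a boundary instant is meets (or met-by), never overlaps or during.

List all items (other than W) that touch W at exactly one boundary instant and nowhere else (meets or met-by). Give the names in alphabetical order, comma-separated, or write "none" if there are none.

Target W = [13:55, 20:55].
A [09:20, 13:55] → meets → yes.
B [15:50, 17:10] → during → no.
C [06:15, 09:30] → before → no.
E [08:50, 14:25] → overlaps → no.
F [14:10, 16:30] → during → no.
K [15:05, 17:00] → during → no.
L [07:55, 09:25] → before → no.
N [15:05, 18:15] → during → no.
Result: A.

A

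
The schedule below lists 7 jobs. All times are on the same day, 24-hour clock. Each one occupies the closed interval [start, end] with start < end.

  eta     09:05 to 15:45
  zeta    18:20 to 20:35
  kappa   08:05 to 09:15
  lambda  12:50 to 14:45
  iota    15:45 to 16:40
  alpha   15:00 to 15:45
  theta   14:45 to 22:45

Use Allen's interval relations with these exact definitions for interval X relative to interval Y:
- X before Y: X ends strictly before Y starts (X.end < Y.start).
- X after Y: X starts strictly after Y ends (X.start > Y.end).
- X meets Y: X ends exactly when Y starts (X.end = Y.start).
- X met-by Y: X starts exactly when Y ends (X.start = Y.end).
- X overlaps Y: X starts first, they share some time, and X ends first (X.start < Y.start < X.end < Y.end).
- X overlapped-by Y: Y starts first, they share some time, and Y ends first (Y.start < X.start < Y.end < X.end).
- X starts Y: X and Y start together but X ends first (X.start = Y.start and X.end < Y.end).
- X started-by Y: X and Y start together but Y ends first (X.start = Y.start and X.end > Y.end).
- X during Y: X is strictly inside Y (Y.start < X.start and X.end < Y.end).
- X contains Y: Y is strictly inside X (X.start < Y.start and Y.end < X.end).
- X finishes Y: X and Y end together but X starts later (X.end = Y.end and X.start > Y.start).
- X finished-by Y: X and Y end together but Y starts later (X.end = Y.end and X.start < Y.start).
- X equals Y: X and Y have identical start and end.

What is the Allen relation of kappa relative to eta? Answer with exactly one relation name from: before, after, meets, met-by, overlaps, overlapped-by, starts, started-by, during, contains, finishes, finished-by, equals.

overlaps

kappa = [08:05, 09:15]; eta = [09:05, 15:45].
Compare endpoints: kappa.start < eta.start, kappa.start < eta.end, kappa.end > eta.start, kappa.end < eta.end.
That pattern is 'overlaps'.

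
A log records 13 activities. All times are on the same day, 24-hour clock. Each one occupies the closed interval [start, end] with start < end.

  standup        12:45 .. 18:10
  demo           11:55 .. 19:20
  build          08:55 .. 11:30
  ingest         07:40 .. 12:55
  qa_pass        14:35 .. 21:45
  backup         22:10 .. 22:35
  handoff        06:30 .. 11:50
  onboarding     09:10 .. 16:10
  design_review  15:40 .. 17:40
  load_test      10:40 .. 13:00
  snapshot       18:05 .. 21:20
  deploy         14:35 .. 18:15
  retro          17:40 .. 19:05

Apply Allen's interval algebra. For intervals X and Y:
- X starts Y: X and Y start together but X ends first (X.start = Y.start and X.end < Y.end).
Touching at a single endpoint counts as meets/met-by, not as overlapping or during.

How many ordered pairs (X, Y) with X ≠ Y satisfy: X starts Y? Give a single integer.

1

Checking all 156 ordered pairs for relation 'starts'; matching pairs in alphabetical order:
(deploy, qa_pass): deploy starts qa_pass ✓
Count: 1.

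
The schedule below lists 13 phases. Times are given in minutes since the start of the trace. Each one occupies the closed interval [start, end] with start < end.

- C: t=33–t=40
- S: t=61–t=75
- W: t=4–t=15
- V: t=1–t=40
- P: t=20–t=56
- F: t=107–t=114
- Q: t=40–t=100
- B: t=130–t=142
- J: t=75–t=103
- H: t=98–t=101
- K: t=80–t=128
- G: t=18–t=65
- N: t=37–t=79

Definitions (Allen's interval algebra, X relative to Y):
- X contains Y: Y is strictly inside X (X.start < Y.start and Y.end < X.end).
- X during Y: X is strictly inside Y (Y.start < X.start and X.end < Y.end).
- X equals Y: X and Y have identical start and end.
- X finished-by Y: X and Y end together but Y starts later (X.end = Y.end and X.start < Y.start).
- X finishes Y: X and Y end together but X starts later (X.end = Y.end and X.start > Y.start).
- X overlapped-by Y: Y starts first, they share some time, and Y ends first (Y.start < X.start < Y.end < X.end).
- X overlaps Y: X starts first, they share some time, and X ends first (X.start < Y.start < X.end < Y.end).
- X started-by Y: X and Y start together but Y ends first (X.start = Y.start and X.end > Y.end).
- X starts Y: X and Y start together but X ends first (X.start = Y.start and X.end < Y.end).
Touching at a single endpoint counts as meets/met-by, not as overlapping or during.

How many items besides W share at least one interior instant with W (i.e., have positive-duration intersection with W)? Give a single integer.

1

Target W = [t=4, t=15].
B [t=130, t=142] → after → no.
C [t=33, t=40] → after → no.
F [t=107, t=114] → after → no.
G [t=18, t=65] → after → no.
H [t=98, t=101] → after → no.
J [t=75, t=103] → after → no.
K [t=80, t=128] → after → no.
N [t=37, t=79] → after → no.
P [t=20, t=56] → after → no.
Q [t=40, t=100] → after → no.
S [t=61, t=75] → after → no.
V [t=1, t=40] → contains → counts.
Total: 1.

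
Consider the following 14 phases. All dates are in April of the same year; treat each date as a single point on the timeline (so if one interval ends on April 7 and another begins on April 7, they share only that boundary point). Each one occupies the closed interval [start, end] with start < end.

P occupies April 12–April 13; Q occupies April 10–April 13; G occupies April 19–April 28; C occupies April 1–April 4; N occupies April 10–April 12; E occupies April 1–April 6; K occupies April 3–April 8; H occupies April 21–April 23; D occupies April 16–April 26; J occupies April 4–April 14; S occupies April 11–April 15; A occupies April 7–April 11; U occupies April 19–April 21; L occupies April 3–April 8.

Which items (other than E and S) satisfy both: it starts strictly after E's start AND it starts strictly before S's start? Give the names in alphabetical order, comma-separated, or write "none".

A, J, K, L, N, Q

Conditions: its start is strictly after E's start (X.start > April 1) AND its start is strictly before S's start (X.start < April 11).
A: start April 7 > April 1? ✓; start April 7 < April 11? ✓ → yes.
C: start April 1 > April 1? ✗; start April 1 < April 11? ✓ → no.
D: start April 16 > April 1? ✓; start April 16 < April 11? ✗ → no.
G: start April 19 > April 1? ✓; start April 19 < April 11? ✗ → no.
H: start April 21 > April 1? ✓; start April 21 < April 11? ✗ → no.
J: start April 4 > April 1? ✓; start April 4 < April 11? ✓ → yes.
K: start April 3 > April 1? ✓; start April 3 < April 11? ✓ → yes.
L: start April 3 > April 1? ✓; start April 3 < April 11? ✓ → yes.
N: start April 10 > April 1? ✓; start April 10 < April 11? ✓ → yes.
P: start April 12 > April 1? ✓; start April 12 < April 11? ✗ → no.
Q: start April 10 > April 1? ✓; start April 10 < April 11? ✓ → yes.
U: start April 19 > April 1? ✓; start April 19 < April 11? ✗ → no.
Result: A, J, K, L, N, Q.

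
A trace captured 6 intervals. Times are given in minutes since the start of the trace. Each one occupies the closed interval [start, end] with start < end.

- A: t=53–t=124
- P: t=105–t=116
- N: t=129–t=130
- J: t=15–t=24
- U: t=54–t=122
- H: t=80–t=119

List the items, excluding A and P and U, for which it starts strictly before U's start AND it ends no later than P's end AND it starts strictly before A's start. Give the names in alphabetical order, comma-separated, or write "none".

J

Conditions: its start is strictly before U's start (X.start < t=54) AND its end is no later than P's end (X.end <= t=116) AND its start is strictly before A's start (X.start < t=53).
H: start t=80 < t=54? ✗; end t=119 <= t=116? ✗; start t=80 < t=53? ✗ → no.
J: start t=15 < t=54? ✓; end t=24 <= t=116? ✓; start t=15 < t=53? ✓ → yes.
N: start t=129 < t=54? ✗; end t=130 <= t=116? ✗; start t=129 < t=53? ✗ → no.
Result: J.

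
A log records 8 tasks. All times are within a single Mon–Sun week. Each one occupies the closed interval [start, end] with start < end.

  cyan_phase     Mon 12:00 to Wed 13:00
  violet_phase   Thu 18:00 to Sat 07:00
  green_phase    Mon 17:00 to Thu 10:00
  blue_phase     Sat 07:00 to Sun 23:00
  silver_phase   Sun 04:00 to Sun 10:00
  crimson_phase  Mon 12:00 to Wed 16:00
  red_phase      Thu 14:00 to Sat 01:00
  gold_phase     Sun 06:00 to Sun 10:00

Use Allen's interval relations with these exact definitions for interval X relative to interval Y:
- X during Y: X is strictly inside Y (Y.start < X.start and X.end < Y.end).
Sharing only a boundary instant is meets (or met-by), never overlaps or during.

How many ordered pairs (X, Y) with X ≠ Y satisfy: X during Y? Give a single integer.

Checking all 56 ordered pairs for relation 'during'; matching pairs in alphabetical order:
(gold_phase, blue_phase): gold_phase during blue_phase ✓
(silver_phase, blue_phase): silver_phase during blue_phase ✓
Count: 2.

2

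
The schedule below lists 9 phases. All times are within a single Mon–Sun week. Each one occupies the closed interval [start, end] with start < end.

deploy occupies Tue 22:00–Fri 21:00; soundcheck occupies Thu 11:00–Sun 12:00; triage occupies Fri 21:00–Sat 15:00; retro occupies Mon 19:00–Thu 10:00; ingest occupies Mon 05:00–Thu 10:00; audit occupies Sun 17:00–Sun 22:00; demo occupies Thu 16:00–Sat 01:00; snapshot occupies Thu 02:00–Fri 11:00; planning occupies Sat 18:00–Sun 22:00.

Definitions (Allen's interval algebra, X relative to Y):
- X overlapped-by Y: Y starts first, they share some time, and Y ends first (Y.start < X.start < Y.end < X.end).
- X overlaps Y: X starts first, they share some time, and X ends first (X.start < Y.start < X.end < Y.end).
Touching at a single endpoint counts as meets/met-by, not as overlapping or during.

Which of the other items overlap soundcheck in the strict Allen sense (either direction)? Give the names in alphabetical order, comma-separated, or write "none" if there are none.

Target soundcheck = [Thu 11:00, Sun 12:00].
audit [Sun 17:00, Sun 22:00] → after → no.
demo [Thu 16:00, Sat 01:00] → during → no.
deploy [Tue 22:00, Fri 21:00] → overlaps → yes.
ingest [Mon 05:00, Thu 10:00] → before → no.
planning [Sat 18:00, Sun 22:00] → overlapped-by → yes.
retro [Mon 19:00, Thu 10:00] → before → no.
snapshot [Thu 02:00, Fri 11:00] → overlaps → yes.
triage [Fri 21:00, Sat 15:00] → during → no.
Result: deploy, planning, snapshot.

deploy, planning, snapshot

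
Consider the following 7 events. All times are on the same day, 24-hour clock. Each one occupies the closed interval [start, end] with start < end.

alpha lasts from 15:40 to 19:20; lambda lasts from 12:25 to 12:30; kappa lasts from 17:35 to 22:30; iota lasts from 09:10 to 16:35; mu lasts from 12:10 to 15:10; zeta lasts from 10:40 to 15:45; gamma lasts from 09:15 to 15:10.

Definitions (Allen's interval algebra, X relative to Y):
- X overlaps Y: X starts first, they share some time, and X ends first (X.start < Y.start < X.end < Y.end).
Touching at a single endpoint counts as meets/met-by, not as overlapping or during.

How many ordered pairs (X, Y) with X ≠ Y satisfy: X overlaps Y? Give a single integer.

Checking all 42 ordered pairs for relation 'overlaps'; matching pairs in alphabetical order:
(alpha, kappa): alpha overlaps kappa ✓
(gamma, zeta): gamma overlaps zeta ✓
(iota, alpha): iota overlaps alpha ✓
(zeta, alpha): zeta overlaps alpha ✓
Count: 4.

4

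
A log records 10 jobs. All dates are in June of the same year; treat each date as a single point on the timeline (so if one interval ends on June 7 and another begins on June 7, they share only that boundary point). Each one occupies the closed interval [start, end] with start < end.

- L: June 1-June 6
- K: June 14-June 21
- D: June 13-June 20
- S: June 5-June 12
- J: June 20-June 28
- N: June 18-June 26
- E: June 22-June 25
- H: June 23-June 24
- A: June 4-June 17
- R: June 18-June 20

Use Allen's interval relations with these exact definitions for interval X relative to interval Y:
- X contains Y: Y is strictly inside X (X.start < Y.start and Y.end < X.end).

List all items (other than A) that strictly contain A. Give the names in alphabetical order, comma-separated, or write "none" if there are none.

Target A = [June 4, June 17].
D [June 13, June 20] → overlapped-by → no.
E [June 22, June 25] → after → no.
H [June 23, June 24] → after → no.
J [June 20, June 28] → after → no.
K [June 14, June 21] → overlapped-by → no.
L [June 1, June 6] → overlaps → no.
N [June 18, June 26] → after → no.
R [June 18, June 20] → after → no.
S [June 5, June 12] → during → no.
Result: none.

none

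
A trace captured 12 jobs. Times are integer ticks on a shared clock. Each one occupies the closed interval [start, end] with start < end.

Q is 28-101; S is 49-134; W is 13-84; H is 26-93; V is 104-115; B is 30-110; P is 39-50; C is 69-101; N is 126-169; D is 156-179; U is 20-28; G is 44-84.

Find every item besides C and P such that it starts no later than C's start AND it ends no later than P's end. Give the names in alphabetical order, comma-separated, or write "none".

Conditions: its start is no later than C's start (X.start <= 69) AND its end is no later than P's end (X.end <= 50).
B: start 30 <= 69? ✓; end 110 <= 50? ✗ → no.
D: start 156 <= 69? ✗; end 179 <= 50? ✗ → no.
G: start 44 <= 69? ✓; end 84 <= 50? ✗ → no.
H: start 26 <= 69? ✓; end 93 <= 50? ✗ → no.
N: start 126 <= 69? ✗; end 169 <= 50? ✗ → no.
Q: start 28 <= 69? ✓; end 101 <= 50? ✗ → no.
S: start 49 <= 69? ✓; end 134 <= 50? ✗ → no.
U: start 20 <= 69? ✓; end 28 <= 50? ✓ → yes.
V: start 104 <= 69? ✗; end 115 <= 50? ✗ → no.
W: start 13 <= 69? ✓; end 84 <= 50? ✗ → no.
Result: U.

U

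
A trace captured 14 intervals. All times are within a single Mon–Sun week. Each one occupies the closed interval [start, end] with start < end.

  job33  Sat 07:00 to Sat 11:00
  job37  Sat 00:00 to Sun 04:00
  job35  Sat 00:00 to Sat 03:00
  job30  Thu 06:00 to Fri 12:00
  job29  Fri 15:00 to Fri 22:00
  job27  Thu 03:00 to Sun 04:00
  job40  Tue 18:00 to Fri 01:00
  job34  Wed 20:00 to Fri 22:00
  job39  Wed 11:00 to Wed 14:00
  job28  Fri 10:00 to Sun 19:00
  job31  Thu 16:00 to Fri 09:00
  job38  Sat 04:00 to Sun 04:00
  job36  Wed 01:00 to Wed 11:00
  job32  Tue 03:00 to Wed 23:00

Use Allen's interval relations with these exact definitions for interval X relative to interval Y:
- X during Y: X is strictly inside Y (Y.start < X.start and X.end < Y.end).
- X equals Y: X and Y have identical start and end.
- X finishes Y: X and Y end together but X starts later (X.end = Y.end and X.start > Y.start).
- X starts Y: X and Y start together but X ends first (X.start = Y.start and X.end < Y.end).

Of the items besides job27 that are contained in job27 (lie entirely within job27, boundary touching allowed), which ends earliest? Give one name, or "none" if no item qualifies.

Target job27 = [Thu 03:00, Sun 04:00].
job28 [Fri 10:00, Sun 19:00] → overlapped-by → excluded.
job29 [Fri 15:00, Fri 22:00] → during → candidate.
job30 [Thu 06:00, Fri 12:00] → during → candidate.
job31 [Thu 16:00, Fri 09:00] → during → candidate.
job32 [Tue 03:00, Wed 23:00] → before → excluded.
job33 [Sat 07:00, Sat 11:00] → during → candidate.
job34 [Wed 20:00, Fri 22:00] → overlaps → excluded.
job35 [Sat 00:00, Sat 03:00] → during → candidate.
job36 [Wed 01:00, Wed 11:00] → before → excluded.
job37 [Sat 00:00, Sun 04:00] → finishes → candidate.
job38 [Sat 04:00, Sun 04:00] → finishes → candidate.
job39 [Wed 11:00, Wed 14:00] → before → excluded.
job40 [Tue 18:00, Fri 01:00] → overlaps → excluded.
Among candidates, earliest end is Fri 09:00 → job31.

job31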